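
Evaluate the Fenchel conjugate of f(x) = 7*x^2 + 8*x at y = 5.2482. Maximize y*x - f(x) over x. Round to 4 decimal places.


f*(y) = sup_x {y*x - a*x^2 - b*x} = sup_x {(y-b)*x - a*x^2}
FOC: (y - b) - 2a*x = 0 => x* = (y - b)/(2a)
x* = (5.2482 - 8)/(2*7) = -0.1966
f*(5.2482) = (y-b)^2/(4a) = (5.2482 - 8)^2/(4*7)
= 7.5724/28 = 0.2704


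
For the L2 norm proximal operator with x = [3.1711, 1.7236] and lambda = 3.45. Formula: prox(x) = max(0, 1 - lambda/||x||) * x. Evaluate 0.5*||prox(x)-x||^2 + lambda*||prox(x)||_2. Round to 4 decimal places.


Step 1: Compute ||x||.
||x|| = 3.6092
Step 2: Compute scaling factor.
scale = max(0, 1 - 3.45/3.6092) = 0.0441
Step 3: prox(x) = [0.1399, 0.076]
||prox(x)|| = 0.1592
Step 4: Proximal objective.
0.5*||prox-x||^2 = 5.9513
lambda*||prox|| = 0.5492
Total = 6.5007


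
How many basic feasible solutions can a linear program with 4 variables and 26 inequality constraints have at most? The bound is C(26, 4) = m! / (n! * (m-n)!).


Each vertex corresponds to some choice of n active constraints out of m, so the number of vertices is at most C(m, n) = m! / (n!(m-n)!).
m = 26, n = 4
Numerator: 26 * 25 * 24 * 23
Denominator: 4! = 24
C(26, 4) = 14950


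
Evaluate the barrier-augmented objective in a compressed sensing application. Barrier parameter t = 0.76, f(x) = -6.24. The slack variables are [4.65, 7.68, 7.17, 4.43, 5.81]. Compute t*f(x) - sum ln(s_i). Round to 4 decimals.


Step 1: Compute log-barrier.
ln values: [1.5369, 2.0386, 1.9699, 1.4884, 1.7596]
phi = -(1.5369 + 2.0386 + 1.9699 + 1.4884 + 1.7596) = -8.7934
Step 2: Compute augmented objective.
t*f(x) = 0.76*-6.24 = -4.7424
Total = -4.7424 - 8.7934 = -13.5358


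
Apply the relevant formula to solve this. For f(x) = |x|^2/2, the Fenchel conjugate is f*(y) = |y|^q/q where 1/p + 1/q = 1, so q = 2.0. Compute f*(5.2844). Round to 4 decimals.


The conjugate exponent q satisfies 1/p + 1/q = 1.
p = 2, so q = 2/(2 - 1) = 2.0
|y|^q = 5.2844^2.0 = 27.9249
f*(5.2844) = 27.9249 / 2.0 = 13.9624


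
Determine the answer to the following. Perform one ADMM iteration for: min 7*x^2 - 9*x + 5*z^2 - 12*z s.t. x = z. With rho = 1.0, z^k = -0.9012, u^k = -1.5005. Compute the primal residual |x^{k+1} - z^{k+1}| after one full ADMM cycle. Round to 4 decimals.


ADMM iteration with rho = 1.0, z^k = -0.9012, u^k = -1.5005
Step 1: x-update.
Minimize 7*x^2 - 9*x + (1.0/2)*(x + 0.9012 - 1.5005)^2
FOC: (2*7 + 1.0)*x = 9 + 1.0*(-0.9012 + 1.5005)
x^{k+1} = 0.64
Step 2: z-update.
Minimize 5*z^2 - 12*z + (1.0/2)*(0.64 - z - 1.5005)^2
FOC: (2*5 + 1.0)*z = 12 + 1.0*(0.64 - 1.5005)
z^{k+1} = 1.0127
Step 3: u-update.
u^{k+1} = -1.5005 + 0.64 - 1.0127 = -1.8732
Step 4: Primal residual = |0.64 - 1.0127| = 0.3727


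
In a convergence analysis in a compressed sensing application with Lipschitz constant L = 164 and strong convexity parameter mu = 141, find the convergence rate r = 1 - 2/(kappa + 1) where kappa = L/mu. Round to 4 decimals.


Step 1: Compute the condition number.
kappa = L/mu = 164/141 = 1.1631
Step 2: Compute the convergence rate.
r = 1 - 2/(kappa + 1) = 1 - 2*mu/(L + mu) = (L - mu)/(L + mu) = 23/305 = 0.0754


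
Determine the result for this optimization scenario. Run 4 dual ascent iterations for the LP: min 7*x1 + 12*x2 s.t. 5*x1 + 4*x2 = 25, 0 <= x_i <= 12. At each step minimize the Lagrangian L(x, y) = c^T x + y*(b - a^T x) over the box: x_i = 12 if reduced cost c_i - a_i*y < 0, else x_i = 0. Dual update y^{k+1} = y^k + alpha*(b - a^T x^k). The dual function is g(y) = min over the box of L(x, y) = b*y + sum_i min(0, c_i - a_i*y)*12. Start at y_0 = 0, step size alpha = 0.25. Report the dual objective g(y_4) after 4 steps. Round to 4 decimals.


Dual ascent for LP: min 7*x1 + 12*x2, 5*x1 + 4*x2 = 25, 0 <= x_i <= 12
Step 1: y^k = 0.0, reduced costs: (7.0, 12.0)
  x^k = (0.0, 0.0), subgradient = b - a^T x = 25.0
  y^{k+1} = 0.0 + 0.25*25.0 = 6.25
Step 2: y^k = 6.25, reduced costs: (-24.25, -13.0)
  x^k = (12.0, 12.0), subgradient = b - a^T x = -83.0
  y^{k+1} = 6.25 + 0.25*-83.0 = -14.5
Step 3: y^k = -14.5, reduced costs: (79.5, 70.0)
  x^k = (0.0, 0.0), subgradient = b - a^T x = 25.0
  y^{k+1} = -14.5 + 0.25*25.0 = -8.25
Step 4: y^k = -8.25, reduced costs: (48.25, 45.0)
  x^k = (0.0, 0.0), subgradient = b - a^T x = 25.0
  y^{k+1} = -8.25 + 0.25*25.0 = -2.0
Dual objective at y_4 = -2.0: reduced costs (17.0, 20.0), box minimizer x = (0.0, 0.0)
g(y_4) = b*y + (c1 - a1*y)*x1 + (c2 - a2*y)*x2 = 25*(-2.0) + 17.0*0.0 + 20.0*0.0 = -50.0 + 0.0 + 0.0 = -50.0


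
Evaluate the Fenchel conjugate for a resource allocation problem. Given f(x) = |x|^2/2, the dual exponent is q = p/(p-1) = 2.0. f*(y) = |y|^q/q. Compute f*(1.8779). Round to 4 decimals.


The conjugate exponent q satisfies 1/p + 1/q = 1.
p = 2, so q = 2/(2 - 1) = 2.0
|y|^q = 1.8779^2.0 = 3.5265
f*(1.8779) = 3.5265 / 2.0 = 1.7633


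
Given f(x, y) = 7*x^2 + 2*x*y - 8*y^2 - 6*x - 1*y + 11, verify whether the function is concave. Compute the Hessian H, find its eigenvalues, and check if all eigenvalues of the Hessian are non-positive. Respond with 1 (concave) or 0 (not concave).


The Hessian of f(x,y) = 7*x^2 + 2*x*y - 8*y^2 - 6*x - 1*y + 11 is:
H = [[14, 2], [2, -16]]
Trace = 14 - 16 = -2
Determinant = 14*-16 - (2)^2 = -228
Discriminant = (-2)^2 - 4*-228 = 916.0
Eigenvalues: lambda_1 = -16.1327, lambda_2 = 14.1327
The function is not concave.

0


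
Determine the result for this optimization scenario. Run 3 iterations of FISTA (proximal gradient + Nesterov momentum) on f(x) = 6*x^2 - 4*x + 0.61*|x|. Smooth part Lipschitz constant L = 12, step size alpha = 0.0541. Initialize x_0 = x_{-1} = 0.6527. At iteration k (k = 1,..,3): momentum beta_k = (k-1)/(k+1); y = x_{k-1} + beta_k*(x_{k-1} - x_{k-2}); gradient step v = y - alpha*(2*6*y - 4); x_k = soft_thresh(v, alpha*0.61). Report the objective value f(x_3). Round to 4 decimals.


FISTA on f(x) = 6*x^2 - 4*x + 0.61*|x|
L = 12, alpha = 0.0541
Iteration 1: beta = 0.0, y = 0.6527 + 0.0*(0.6527 - 0.6527) = 0.6527
  grad(y) = 3.8324, v = y - alpha*grad = 0.4454
  prox(v) = soft_thresh(0.4454, 0.033) = 0.4124
Iteration 2: beta = 0.3333, y = 0.4124 + 0.3333*(0.4124 - 0.6527) = 0.3323
  grad(y) = -0.0129, v = y - alpha*grad = 0.333
  prox(v) = soft_thresh(0.333, 0.033) = 0.3
Iteration 3: beta = 0.5, y = 0.3 + 0.5*(0.3 - 0.4124) = 0.2437
  grad(y) = -1.075, v = y - alpha*grad = 0.3019
  prox(v) = soft_thresh(0.3019, 0.033) = 0.2689
f(x_3) = 6*0.2689^2 - 4*0.2689 + 0.61*|0.2689| = -0.4777


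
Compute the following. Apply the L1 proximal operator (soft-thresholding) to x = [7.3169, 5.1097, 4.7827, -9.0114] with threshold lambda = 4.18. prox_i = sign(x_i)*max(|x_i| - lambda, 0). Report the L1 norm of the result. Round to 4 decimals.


Soft-thresholding with lambda = 4.18:
prox(7.3169) = sign(7.3169)*max(|7.3169| - 4.18, 0) = 3.1369
prox(5.1097) = sign(5.1097)*max(|5.1097| - 4.18, 0) = 0.9297
prox(4.7827) = sign(4.7827)*max(|4.7827| - 4.18, 0) = 0.6027
prox(-9.0114) = sign(-9.0114)*max(|-9.0114| - 4.18, 0) = -4.8314
prox(x) = [3.1369, 0.9297, 0.6027, -4.8314]
||prox(x)||_1 = 3.1369 + 0.9297 + 0.6027 + 4.8314 = 9.5007


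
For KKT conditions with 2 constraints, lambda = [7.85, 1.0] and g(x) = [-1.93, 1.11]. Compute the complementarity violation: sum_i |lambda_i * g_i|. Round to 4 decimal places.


KKT complementary slackness check:
lambda_1 * g_1 = 7.85 * -1.93 = -15.1505
lambda_2 * g_2 = 1.0 * 1.11 = 1.11
Total violation = 15.1505 + 1.11 = 16.2605


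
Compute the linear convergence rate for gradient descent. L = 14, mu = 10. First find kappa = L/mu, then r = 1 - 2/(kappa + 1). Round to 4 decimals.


Step 1: Compute the condition number.
kappa = L/mu = 14/10 = 1.4
Step 2: Compute the convergence rate.
r = 1 - 2/(kappa + 1) = 1 - 2*mu/(L + mu) = (L - mu)/(L + mu) = 4/24 = 0.1667


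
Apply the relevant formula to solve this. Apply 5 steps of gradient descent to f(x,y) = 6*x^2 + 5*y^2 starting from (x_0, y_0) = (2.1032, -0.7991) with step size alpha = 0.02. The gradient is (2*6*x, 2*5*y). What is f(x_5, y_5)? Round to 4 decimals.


Gradient descent on f(x,y) = 6*x^2 + 5*y^2.
Starting point: (2.1032, -0.7991), alpha = 0.02
Step 1: grad_x = 2*6*2.1032 = 25.2384, grad_y = 2*5*-0.7991 = -7.991
  x_1 = 2.1032 - 0.02*25.2384 = 1.5984
  y_1 = -0.7991 - 0.02*-7.991 = -0.6393
Step 2: grad_x = 2*6*1.5984 = 19.1812, grad_y = 2*5*-0.6393 = -6.3928
  x_2 = 1.5984 - 0.02*19.1812 = 1.2148
  y_2 = -0.6393 - 0.02*-6.3928 = -0.5114
Step 3: grad_x = 2*6*1.2148 = 14.5777, grad_y = 2*5*-0.5114 = -5.1142
  x_3 = 1.2148 - 0.02*14.5777 = 0.9233
  y_3 = -0.5114 - 0.02*-5.1142 = -0.4091
Step 4: grad_x = 2*6*0.9233 = 11.0791, grad_y = 2*5*-0.4091 = -4.0914
  x_4 = 0.9233 - 0.02*11.0791 = 0.7017
  y_4 = -0.4091 - 0.02*-4.0914 = -0.3273
Step 5: grad_x = 2*6*0.7017 = 8.4201, grad_y = 2*5*-0.3273 = -3.2731
  x_5 = 0.7017 - 0.02*8.4201 = 0.5333
  y_5 = -0.3273 - 0.02*-3.2731 = -0.2618
f(0.5333, -0.2618) = 6*0.5333^2 + 5*(-0.2618)^2 = 2.0491


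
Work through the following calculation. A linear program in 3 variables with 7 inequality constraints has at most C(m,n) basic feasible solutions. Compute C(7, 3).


Each vertex corresponds to some choice of n active constraints out of m, so the number of vertices is at most C(m, n) = m! / (n!(m-n)!).
m = 7, n = 3
Numerator: 7 * 6 * 5
Denominator: 3! = 6
C(7, 3) = 35


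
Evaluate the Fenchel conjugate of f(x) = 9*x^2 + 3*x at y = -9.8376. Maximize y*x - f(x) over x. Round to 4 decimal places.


f*(y) = sup_x {y*x - a*x^2 - b*x} = sup_x {(y-b)*x - a*x^2}
FOC: (y - b) - 2a*x = 0 => x* = (y - b)/(2a)
x* = (-9.8376 - 3)/(2*9) = -0.7132
f*(-9.8376) = (y-b)^2/(4a) = (-9.8376 - 3)^2/(4*9)
= 164.804/36 = 4.5779


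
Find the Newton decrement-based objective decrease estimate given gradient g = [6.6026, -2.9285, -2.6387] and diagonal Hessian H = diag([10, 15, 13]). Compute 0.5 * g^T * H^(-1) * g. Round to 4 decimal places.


Step 1: H is diagonal, so H^(-1) * g = [0.6603, -0.1952, -0.203].
Step 2: g^T H^(-1) g = sum_i g_i^2 / H_ii
  = (6.6026)^2/10 + (-2.9285)^2/15 + (-2.6387)^2/13
  = 4.3594 + 0.5717 + 0.5356 = 5.4668
Step 3: Objective decrease = 0.5 * g^T H^(-1) g = 2.7334


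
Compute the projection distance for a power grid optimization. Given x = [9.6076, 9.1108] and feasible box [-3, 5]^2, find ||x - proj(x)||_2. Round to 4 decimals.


Project each component onto [-3, 5].
clip(9.6076) = 5.0, clip(9.1108) = 5.0
Projection = [5.0, 5.0]
Squared diffs: [21.23, 16.8987]
Distance = sqrt(38.1287) = 6.1748


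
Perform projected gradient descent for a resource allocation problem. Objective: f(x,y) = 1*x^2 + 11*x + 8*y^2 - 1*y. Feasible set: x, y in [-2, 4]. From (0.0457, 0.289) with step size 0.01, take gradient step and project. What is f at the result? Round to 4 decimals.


Step 1: Compute gradient at (0.0457, 0.289).
grad_x = 2*1*0.0457 + 11 = 11.0914
grad_y = 2*8*0.289 - 1 = 3.624
Step 2: Gradient step.
x_raw = 0.0457 - 0.01*11.0914 = -0.0652
y_raw = 0.289 - 0.01*3.624 = 0.2528
Step 3: Project onto [-2, 4].
x_proj = clip(-0.0652) = -0.0652
y_proj = clip(0.2528) = 0.2528
Step 4: Evaluate f.
f(-0.0652, 0.2528) = -0.4548


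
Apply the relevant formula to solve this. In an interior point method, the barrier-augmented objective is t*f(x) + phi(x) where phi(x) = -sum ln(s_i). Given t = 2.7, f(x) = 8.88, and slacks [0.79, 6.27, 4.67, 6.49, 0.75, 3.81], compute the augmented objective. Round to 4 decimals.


Step 1: Compute log-barrier.
ln values: [-0.2357, 1.8358, 1.5412, 1.8703, -0.2877, 1.3376]
phi = -(-0.2357 + 1.8358 + 1.5412 + 1.8703 - 0.2877 + 1.3376) = -6.0614
Step 2: Compute augmented objective.
t*f(x) = 2.7*8.88 = 23.976
Total = 23.976 - 6.0614 = 17.9146


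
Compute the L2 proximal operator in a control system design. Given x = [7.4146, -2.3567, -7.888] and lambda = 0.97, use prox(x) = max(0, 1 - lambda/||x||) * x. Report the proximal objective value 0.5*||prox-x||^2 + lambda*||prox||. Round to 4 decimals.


Step 1: Compute ||x||.
||x|| = 11.0793
Step 2: Compute scaling factor.
scale = max(0, 1 - 0.97/11.0793) = 0.9124
Step 3: prox(x) = [6.7654, -2.1504, -7.1974]
||prox(x)|| = 10.1093
Step 4: Proximal objective.
0.5*||prox-x||^2 = 0.4705
lambda*||prox|| = 9.806
Total = 10.2765


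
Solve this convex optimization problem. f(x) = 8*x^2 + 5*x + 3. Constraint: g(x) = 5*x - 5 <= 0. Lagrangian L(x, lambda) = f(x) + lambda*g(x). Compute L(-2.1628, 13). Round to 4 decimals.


Step 1: Evaluate f(x).
f(-2.1628) = 8*(-2.1628)^2 + 5*(-2.1628) + 3 = 29.6076
Step 2: Evaluate g(x).
g(-2.1628) = 5*-2.1628 - 5 = -15.814
Step 3: Compute Lagrangian.
L = 29.6076 + 13*-15.814 = -175.9744


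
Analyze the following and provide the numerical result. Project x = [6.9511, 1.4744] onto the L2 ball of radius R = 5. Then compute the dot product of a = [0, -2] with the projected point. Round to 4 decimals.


Step 1: Compute ||x|| (intermediates to 6 decimals).
||x|| = sqrt(6.9511^2 + 1.4744^2) = 7.105747
Step 2: Project.
Since ||x|| > R, scale = R/||x|| = 5/7.105747 = 0.703656, proj(x) = scale * x
proj(x) = [4.891183, 1.03747]
Step 3: Dot product.
a^T * proj(x) = 0*4.891183 - 2*1.03747 = -2.0749


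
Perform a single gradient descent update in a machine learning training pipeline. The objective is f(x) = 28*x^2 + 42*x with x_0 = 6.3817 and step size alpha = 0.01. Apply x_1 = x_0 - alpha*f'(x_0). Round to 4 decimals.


We compute the gradient at x_0 and apply the update.
f'(x) = 56*x + 42
f'(6.3817) = 56*6.3817 + 42 = 399.3752
x_1 = 6.3817 - 0.01*399.3752 = 2.3879


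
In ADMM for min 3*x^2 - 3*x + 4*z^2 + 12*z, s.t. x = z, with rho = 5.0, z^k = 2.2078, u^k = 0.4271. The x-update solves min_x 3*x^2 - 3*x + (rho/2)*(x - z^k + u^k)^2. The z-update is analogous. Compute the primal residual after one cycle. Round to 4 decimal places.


ADMM iteration with rho = 5.0, z^k = 2.2078, u^k = 0.4271
Step 1: x-update.
Minimize 3*x^2 - 3*x + (5.0/2)*(x - 2.2078 + 0.4271)^2
FOC: (2*3 + 5.0)*x = 3 + 5.0*(2.2078 - 0.4271)
x^{k+1} = 1.0821
Step 2: z-update.
Minimize 4*z^2 + 12*z + (5.0/2)*(1.0821 - z + 0.4271)^2
FOC: (2*4 + 5.0)*z = -12 + 5.0*(1.0821 + 0.4271)
z^{k+1} = -0.3426
Step 3: u-update.
u^{k+1} = 0.4271 + 1.0821 + 0.3426 = 1.8518
Step 4: Primal residual = |1.0821 + 0.3426| = 1.4247


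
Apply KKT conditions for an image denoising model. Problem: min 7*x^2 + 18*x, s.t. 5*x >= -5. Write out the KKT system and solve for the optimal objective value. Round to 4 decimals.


Step 1: Try lambda = 0 (constraint inactive).
x_unc = -18/(2*7) = -1.2857
Check: 5*-1.2857 = -6.4285 < -5 -- violated!
Step 2: Constraint must be active: 5*x = -5
x* = -5/5 = -1.0
lambda = (2*7*(-1.0) + 18)/5 = 0.8
Step 3: Compute optimal value.
f(x*) = 7*(-1.0)^2 + 18*(-1.0) = -11.0


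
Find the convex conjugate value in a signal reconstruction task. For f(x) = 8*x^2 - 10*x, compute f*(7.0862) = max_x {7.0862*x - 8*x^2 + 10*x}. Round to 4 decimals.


f*(y) = sup_x {y*x - a*x^2 - b*x} = sup_x {(y-b)*x - a*x^2}
FOC: (y - b) - 2a*x = 0 => x* = (y - b)/(2a)
x* = (7.0862 + 10)/(2*8) = 1.0679
f*(7.0862) = (y-b)^2/(4a) = (7.0862 + 10)^2/(4*8)
= 291.9382/32 = 9.1231


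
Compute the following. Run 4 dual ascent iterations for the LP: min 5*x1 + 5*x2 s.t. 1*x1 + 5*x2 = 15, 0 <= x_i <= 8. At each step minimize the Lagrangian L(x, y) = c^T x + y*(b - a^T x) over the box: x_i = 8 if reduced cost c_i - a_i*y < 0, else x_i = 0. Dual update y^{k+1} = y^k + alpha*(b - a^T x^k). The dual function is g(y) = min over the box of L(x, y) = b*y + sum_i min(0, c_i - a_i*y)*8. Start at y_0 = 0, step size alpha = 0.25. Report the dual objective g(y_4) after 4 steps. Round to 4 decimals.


Dual ascent for LP: min 5*x1 + 5*x2, 1*x1 + 5*x2 = 15, 0 <= x_i <= 8
Step 1: y^k = 0.0, reduced costs: (5.0, 5.0)
  x^k = (0.0, 0.0), subgradient = b - a^T x = 15.0
  y^{k+1} = 0.0 + 0.25*15.0 = 3.75
Step 2: y^k = 3.75, reduced costs: (1.25, -13.75)
  x^k = (0.0, 8.0), subgradient = b - a^T x = -25.0
  y^{k+1} = 3.75 + 0.25*-25.0 = -2.5
Step 3: y^k = -2.5, reduced costs: (7.5, 17.5)
  x^k = (0.0, 0.0), subgradient = b - a^T x = 15.0
  y^{k+1} = -2.5 + 0.25*15.0 = 1.25
Step 4: y^k = 1.25, reduced costs: (3.75, -1.25)
  x^k = (0.0, 8.0), subgradient = b - a^T x = -25.0
  y^{k+1} = 1.25 + 0.25*-25.0 = -5.0
Dual objective at y_4 = -5.0: reduced costs (10.0, 30.0), box minimizer x = (0.0, 0.0)
g(y_4) = b*y + (c1 - a1*y)*x1 + (c2 - a2*y)*x2 = 15*(-5.0) + 10.0*0.0 + 30.0*0.0 = -75.0 + 0.0 + 0.0 = -75.0


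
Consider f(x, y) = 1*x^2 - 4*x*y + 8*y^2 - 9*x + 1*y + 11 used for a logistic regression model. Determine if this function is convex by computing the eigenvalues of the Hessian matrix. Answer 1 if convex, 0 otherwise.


The Hessian of f(x,y) = 1*x^2 - 4*x*y + 8*y^2 - 9*x + 1*y + 11 is:
H = [[2, -4], [-4, 16]]
Trace = 2 + 16 = 18
Determinant = 2*16 - (-4)^2 = 16
Discriminant = (18)^2 - 4*16 = 260.0
Eigenvalues: lambda_1 = 0.9377, lambda_2 = 17.0623
The function is convex.

1


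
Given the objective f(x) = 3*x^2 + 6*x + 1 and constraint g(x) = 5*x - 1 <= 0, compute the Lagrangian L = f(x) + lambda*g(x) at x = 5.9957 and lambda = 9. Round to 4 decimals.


Step 1: Evaluate f(x).
f(5.9957) = 3*5.9957^2 + 6*5.9957 + 1 = 144.8195
Step 2: Evaluate g(x).
g(5.9957) = 5*5.9957 - 1 = 28.9785
Step 3: Compute Lagrangian.
L = 144.8195 + 9*28.9785 = 405.626


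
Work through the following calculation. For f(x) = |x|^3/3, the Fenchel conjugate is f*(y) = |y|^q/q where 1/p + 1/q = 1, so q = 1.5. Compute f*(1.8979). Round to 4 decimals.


The conjugate exponent q satisfies 1/p + 1/q = 1.
p = 3, so q = 3/(3 - 1) = 1.5
|y|^q = 1.8979^1.5 = 2.6146
f*(1.8979) = 2.6146 / 1.5 = 1.7431


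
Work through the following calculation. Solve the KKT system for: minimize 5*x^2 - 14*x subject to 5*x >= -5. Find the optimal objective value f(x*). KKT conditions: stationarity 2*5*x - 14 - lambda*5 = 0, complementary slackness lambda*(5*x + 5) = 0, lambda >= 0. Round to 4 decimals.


Step 1: Try lambda = 0 (constraint inactive).
Stationarity: 2*5*x - 14 = 0
x* = 14/(2*5) = 1.4
Check constraint: 5*1.4 = 7.0 >= -5 -- satisfied.
Step 2: Compute optimal value.
f(x*) = 5*1.4^2 - 14*1.4 = -9.8


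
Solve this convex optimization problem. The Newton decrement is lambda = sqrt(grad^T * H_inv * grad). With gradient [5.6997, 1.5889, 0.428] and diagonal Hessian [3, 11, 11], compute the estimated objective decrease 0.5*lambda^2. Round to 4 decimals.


Step 1: H is diagonal, so H^(-1) * g = [1.8999, 0.1444, 0.0389].
Step 2: g^T H^(-1) g = sum_i g_i^2 / H_ii
  = (5.6997)^2/3 + (1.5889)^2/11 + (0.428)^2/11
  = 10.8289 + 0.2295 + 0.0167 = 11.075
Step 3: Objective decrease = 0.5 * g^T H^(-1) g = 5.5375


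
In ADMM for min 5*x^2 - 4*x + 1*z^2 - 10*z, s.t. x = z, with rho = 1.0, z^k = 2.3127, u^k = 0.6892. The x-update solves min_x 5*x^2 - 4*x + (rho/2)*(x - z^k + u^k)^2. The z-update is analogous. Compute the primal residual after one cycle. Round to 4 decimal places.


ADMM iteration with rho = 1.0, z^k = 2.3127, u^k = 0.6892
Step 1: x-update.
Minimize 5*x^2 - 4*x + (1.0/2)*(x - 2.3127 + 0.6892)^2
FOC: (2*5 + 1.0)*x = 4 + 1.0*(2.3127 - 0.6892)
x^{k+1} = 0.5112
Step 2: z-update.
Minimize 1*z^2 - 10*z + (1.0/2)*(0.5112 - z + 0.6892)^2
FOC: (2*1 + 1.0)*z = 10 + 1.0*(0.5112 + 0.6892)
z^{k+1} = 3.7335
Step 3: u-update.
u^{k+1} = 0.6892 + 0.5112 - 3.7335 = -2.533
Step 4: Primal residual = |0.5112 - 3.7335| = 3.2222


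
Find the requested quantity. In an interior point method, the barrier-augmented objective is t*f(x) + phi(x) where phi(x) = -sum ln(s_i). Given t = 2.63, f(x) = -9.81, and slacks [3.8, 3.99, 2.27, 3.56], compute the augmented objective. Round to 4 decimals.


Step 1: Compute log-barrier.
ln values: [1.335, 1.3838, 0.8198, 1.2698]
phi = -(1.335 + 1.3838 + 0.8198 + 1.2698) = -4.8083
Step 2: Compute augmented objective.
t*f(x) = 2.63*-9.81 = -25.8003
Total = -25.8003 - 4.8083 = -30.6086


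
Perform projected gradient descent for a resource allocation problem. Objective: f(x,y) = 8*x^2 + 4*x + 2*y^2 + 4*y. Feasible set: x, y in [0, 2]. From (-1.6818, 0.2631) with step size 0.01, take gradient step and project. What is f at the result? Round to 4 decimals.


Step 1: Compute gradient at (-1.6818, 0.2631).
grad_x = 2*8*-1.6818 + 4 = -22.9088
grad_y = 2*2*0.2631 + 4 = 5.0524
Step 2: Gradient step.
x_raw = -1.6818 - 0.01*-22.9088 = -1.4527
y_raw = 0.2631 - 0.01*5.0524 = 0.2126
Step 3: Project onto [0, 2].
x_proj = clip(-1.4527) = 0.0
y_proj = clip(0.2126) = 0.2126
Step 4: Evaluate f.
f(0.0, 0.2126) = 0.9407


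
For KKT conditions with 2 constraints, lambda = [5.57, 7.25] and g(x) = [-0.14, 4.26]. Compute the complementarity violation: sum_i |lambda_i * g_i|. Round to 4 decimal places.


KKT complementary slackness check:
lambda_1 * g_1 = 5.57 * -0.14 = -0.7798
lambda_2 * g_2 = 7.25 * 4.26 = 30.885
Total violation = 0.7798 + 30.885 = 31.6648


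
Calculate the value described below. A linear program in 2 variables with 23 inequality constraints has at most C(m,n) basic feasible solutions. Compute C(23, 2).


Each vertex corresponds to some choice of n active constraints out of m, so the number of vertices is at most C(m, n) = m! / (n!(m-n)!).
m = 23, n = 2
Numerator: 23 * 22
Denominator: 2! = 2
C(23, 2) = 253


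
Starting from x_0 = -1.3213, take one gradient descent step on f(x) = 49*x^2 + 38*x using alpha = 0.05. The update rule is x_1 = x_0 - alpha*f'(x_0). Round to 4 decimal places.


We compute the gradient at x_0 and apply the update.
f'(x) = 98*x + 38
f'(-1.3213) = 98*-1.3213 + 38 = -91.4874
x_1 = -1.3213 - 0.05*-91.4874 = 3.2531


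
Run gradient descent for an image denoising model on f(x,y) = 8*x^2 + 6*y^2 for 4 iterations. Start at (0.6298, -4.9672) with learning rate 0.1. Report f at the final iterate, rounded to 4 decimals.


Gradient descent on f(x,y) = 8*x^2 + 6*y^2.
Starting point: (0.6298, -4.9672), alpha = 0.1
Step 1: grad_x = 2*8*0.6298 = 10.0768, grad_y = 2*6*-4.9672 = -59.6064
  x_1 = 0.6298 - 0.1*10.0768 = -0.3779
  y_1 = -4.9672 - 0.1*-59.6064 = 0.9934
Step 2: grad_x = 2*8*-0.3779 = -6.0461, grad_y = 2*6*0.9934 = 11.9213
  x_2 = -0.3779 - 0.1*-6.0461 = 0.2267
  y_2 = 0.9934 - 0.1*11.9213 = -0.1987
Step 3: grad_x = 2*8*0.2267 = 3.6276, grad_y = 2*6*-0.1987 = -2.3843
  x_3 = 0.2267 - 0.1*3.6276 = -0.136
  y_3 = -0.1987 - 0.1*-2.3843 = 0.0397
Step 4: grad_x = 2*8*-0.136 = -2.1766, grad_y = 2*6*0.0397 = 0.4769
  x_4 = -0.136 - 0.1*-2.1766 = 0.0816
  y_4 = 0.0397 - 0.1*0.4769 = -0.0079
f(0.0816, -0.0079) = 8*0.0816^2 + 6*(-0.0079)^2 = 0.0537


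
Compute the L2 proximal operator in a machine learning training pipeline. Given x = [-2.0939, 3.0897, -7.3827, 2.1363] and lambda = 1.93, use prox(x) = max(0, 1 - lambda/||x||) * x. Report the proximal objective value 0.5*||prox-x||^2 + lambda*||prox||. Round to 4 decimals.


Step 1: Compute ||x||.
||x|| = 8.5439
Step 2: Compute scaling factor.
scale = max(0, 1 - 1.93/8.5439) = 0.7741
Step 3: prox(x) = [-1.6209, 2.3918, -5.715, 1.6537]
||prox(x)|| = 6.6139
Step 4: Proximal objective.
0.5*||prox-x||^2 = 1.8625
lambda*||prox|| = 12.7648
Total = 14.6273


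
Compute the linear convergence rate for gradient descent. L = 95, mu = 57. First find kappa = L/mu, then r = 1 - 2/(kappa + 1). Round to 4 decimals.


Step 1: Compute the condition number.
kappa = L/mu = 95/57 = 1.6667
Step 2: Compute the convergence rate.
r = 1 - 2/(kappa + 1) = 1 - 2*mu/(L + mu) = (L - mu)/(L + mu) = 38/152 = 0.25


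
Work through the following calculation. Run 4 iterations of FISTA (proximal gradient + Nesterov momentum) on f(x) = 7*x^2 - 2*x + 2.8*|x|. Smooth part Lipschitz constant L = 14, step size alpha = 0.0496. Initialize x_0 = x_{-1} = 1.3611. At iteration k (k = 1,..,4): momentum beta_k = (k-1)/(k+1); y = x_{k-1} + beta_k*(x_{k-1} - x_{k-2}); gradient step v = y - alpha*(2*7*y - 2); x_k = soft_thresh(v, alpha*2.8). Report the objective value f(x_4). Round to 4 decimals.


FISTA on f(x) = 7*x^2 - 2*x + 2.8*|x|
L = 14, alpha = 0.0496
Iteration 1: beta = 0.0, y = 1.3611 + 0.0*(1.3611 - 1.3611) = 1.3611
  grad(y) = 17.0554, v = y - alpha*grad = 0.5152
  prox(v) = soft_thresh(0.5152, 0.1389) = 0.3763
Iteration 2: beta = 0.3333, y = 0.3763 + 0.3333*(0.3763 - 1.3611) = 0.048
  grad(y) = -1.3281, v = y - alpha*grad = 0.1139
  prox(v) = soft_thresh(0.1139, 0.1389) = 0.0
Iteration 3: beta = 0.5, y = 0.0 + 0.5*(0.0 - 0.3763) = -0.1881
  grad(y) = -4.6339, v = y - alpha*grad = 0.0417
  prox(v) = soft_thresh(0.0417, 0.1389) = 0.0
Iteration 4: beta = 0.6, y = 0.0 + 0.6*(0.0 - 0.0) = 0.0
  grad(y) = -2.0, v = y - alpha*grad = 0.0992
  prox(v) = soft_thresh(0.0992, 0.1389) = 0.0
f(x_4) = 7*0.0^2 - 2*0.0 + 2.8*|0.0| = 0.0


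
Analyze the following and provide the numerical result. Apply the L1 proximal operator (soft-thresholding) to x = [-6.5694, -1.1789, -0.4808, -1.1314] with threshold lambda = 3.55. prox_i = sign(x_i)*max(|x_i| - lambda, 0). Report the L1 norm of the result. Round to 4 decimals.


Soft-thresholding with lambda = 3.55:
prox(-6.5694) = sign(-6.5694)*max(|-6.5694| - 3.55, 0) = -3.0194
prox(-1.1789) = sign(-1.1789)*max(|-1.1789| - 3.55, 0) = 0.0
prox(-0.4808) = sign(-0.4808)*max(|-0.4808| - 3.55, 0) = 0.0
prox(-1.1314) = sign(-1.1314)*max(|-1.1314| - 3.55, 0) = 0.0
prox(x) = [-3.0194, 0.0, 0.0, 0.0]
||prox(x)||_1 = 3.0194 + 0.0 + 0.0 + 0.0 = 3.0194


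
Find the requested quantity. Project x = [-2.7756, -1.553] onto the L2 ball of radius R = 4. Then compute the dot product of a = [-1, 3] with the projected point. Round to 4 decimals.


Step 1: Compute ||x|| (intermediates to 6 decimals).
||x|| = sqrt((-2.7756)^2 + (-1.553)^2) = 3.180529
Step 2: Project.
Since ||x|| <= R, proj = x (no scaling needed).
proj(x) = [-2.7756, -1.553]
Step 3: Dot product.
a^T * proj(x) = -1*(-2.7756) + 3*(-1.553) = -1.8834


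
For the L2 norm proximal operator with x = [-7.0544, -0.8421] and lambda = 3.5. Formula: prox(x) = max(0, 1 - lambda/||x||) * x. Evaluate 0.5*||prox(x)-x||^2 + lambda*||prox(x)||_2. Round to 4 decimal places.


Step 1: Compute ||x||.
||x|| = 7.1045
Step 2: Compute scaling factor.
scale = max(0, 1 - 3.5/7.1045) = 0.5074
Step 3: prox(x) = [-3.5791, -0.4272]
||prox(x)|| = 3.6045
Step 4: Proximal objective.
0.5*||prox-x||^2 = 6.125
lambda*||prox|| = 12.6158
Total = 18.7407


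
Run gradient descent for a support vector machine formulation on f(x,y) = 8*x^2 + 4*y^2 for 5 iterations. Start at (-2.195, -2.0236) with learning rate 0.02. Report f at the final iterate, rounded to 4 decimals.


Gradient descent on f(x,y) = 8*x^2 + 4*y^2.
Starting point: (-2.195, -2.0236), alpha = 0.02
Step 1: grad_x = 2*8*-2.195 = -35.12, grad_y = 2*4*-2.0236 = -16.1888
  x_1 = -2.195 - 0.02*-35.12 = -1.4926
  y_1 = -2.0236 - 0.02*-16.1888 = -1.6998
Step 2: grad_x = 2*8*-1.4926 = -23.8816, grad_y = 2*4*-1.6998 = -13.5986
  x_2 = -1.4926 - 0.02*-23.8816 = -1.015
  y_2 = -1.6998 - 0.02*-13.5986 = -1.4279
Step 3: grad_x = 2*8*-1.015 = -16.2395, grad_y = 2*4*-1.4279 = -11.4228
  x_3 = -1.015 - 0.02*-16.2395 = -0.6902
  y_3 = -1.4279 - 0.02*-11.4228 = -1.1994
Step 4: grad_x = 2*8*-0.6902 = -11.0429, grad_y = 2*4*-1.1994 = -9.5952
  x_4 = -0.6902 - 0.02*-11.0429 = -0.4693
  y_4 = -1.1994 - 0.02*-9.5952 = -1.0075
Step 5: grad_x = 2*8*-0.4693 = -7.5091, grad_y = 2*4*-1.0075 = -8.0599
  x_5 = -0.4693 - 0.02*-7.5091 = -0.3191
  y_5 = -1.0075 - 0.02*-8.0599 = -0.8463
f(-0.3191, -0.8463) = 8*(-0.3191)^2 + 4*(-0.8463)^2 = 3.6796


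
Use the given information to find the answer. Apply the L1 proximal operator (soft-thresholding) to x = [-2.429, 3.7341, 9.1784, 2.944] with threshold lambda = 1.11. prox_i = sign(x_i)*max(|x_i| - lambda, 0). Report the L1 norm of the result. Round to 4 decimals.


Soft-thresholding with lambda = 1.11:
prox(-2.429) = sign(-2.429)*max(|-2.429| - 1.11, 0) = -1.319
prox(3.7341) = sign(3.7341)*max(|3.7341| - 1.11, 0) = 2.6241
prox(9.1784) = sign(9.1784)*max(|9.1784| - 1.11, 0) = 8.0684
prox(2.944) = sign(2.944)*max(|2.944| - 1.11, 0) = 1.834
prox(x) = [-1.319, 2.6241, 8.0684, 1.834]
||prox(x)||_1 = 1.319 + 2.6241 + 8.0684 + 1.834 = 13.8455


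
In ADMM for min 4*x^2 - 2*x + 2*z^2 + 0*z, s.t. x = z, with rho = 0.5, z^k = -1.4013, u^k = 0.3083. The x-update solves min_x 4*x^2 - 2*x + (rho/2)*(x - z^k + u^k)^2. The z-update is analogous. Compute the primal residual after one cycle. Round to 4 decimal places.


ADMM iteration with rho = 0.5, z^k = -1.4013, u^k = 0.3083
Step 1: x-update.
Minimize 4*x^2 - 2*x + (0.5/2)*(x + 1.4013 + 0.3083)^2
FOC: (2*4 + 0.5)*x = 2 + 0.5*(-1.4013 - 0.3083)
x^{k+1} = 0.1347
Step 2: z-update.
Minimize 2*z^2 + 0*z + (0.5/2)*(0.1347 - z + 0.3083)^2
FOC: (2*2 + 0.5)*z = 0 + 0.5*(0.1347 + 0.3083)
z^{k+1} = 0.0492
Step 3: u-update.
u^{k+1} = 0.3083 + 0.1347 - 0.0492 = 0.3938
Step 4: Primal residual = |0.1347 - 0.0492| = 0.0855


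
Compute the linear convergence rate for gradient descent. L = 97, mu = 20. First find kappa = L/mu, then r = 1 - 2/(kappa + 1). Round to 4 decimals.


Step 1: Compute the condition number.
kappa = L/mu = 97/20 = 4.85
Step 2: Compute the convergence rate.
r = 1 - 2/(kappa + 1) = 1 - 2*mu/(L + mu) = (L - mu)/(L + mu) = 77/117 = 0.6581


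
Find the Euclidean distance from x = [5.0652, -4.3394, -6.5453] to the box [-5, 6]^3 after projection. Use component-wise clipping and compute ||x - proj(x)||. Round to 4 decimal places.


Project each component onto [-5, 6].
clip(5.0652) = 5.0652, clip(-4.3394) = -4.3394, clip(-6.5453) = -5.0
Projection = [5.0652, -4.3394, -5.0]
Squared diffs: [0.0, 0.0, 2.388]
Distance = sqrt(2.388) = 1.5453


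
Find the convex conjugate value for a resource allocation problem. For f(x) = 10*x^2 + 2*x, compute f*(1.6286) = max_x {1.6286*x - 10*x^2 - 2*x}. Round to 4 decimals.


f*(y) = sup_x {y*x - a*x^2 - b*x} = sup_x {(y-b)*x - a*x^2}
FOC: (y - b) - 2a*x = 0 => x* = (y - b)/(2a)
x* = (1.6286 - 2)/(2*10) = -0.0186
f*(1.6286) = (y-b)^2/(4a) = (1.6286 - 2)^2/(4*10)
= 0.1379/40 = 0.0034


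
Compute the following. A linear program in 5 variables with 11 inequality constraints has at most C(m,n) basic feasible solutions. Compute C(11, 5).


Each vertex corresponds to some choice of n active constraints out of m, so the number of vertices is at most C(m, n) = m! / (n!(m-n)!).
m = 11, n = 5
Numerator: 11 * 10 * 9 * 8 * 7
Denominator: 5! = 120
C(11, 5) = 462


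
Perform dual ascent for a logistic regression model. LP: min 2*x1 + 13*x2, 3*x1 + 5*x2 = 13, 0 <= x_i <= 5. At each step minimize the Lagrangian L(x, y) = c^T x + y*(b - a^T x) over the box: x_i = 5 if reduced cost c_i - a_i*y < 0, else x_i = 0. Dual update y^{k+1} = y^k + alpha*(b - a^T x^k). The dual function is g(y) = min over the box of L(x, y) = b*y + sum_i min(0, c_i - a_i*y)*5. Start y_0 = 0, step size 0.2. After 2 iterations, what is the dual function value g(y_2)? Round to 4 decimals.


Dual ascent for LP: min 2*x1 + 13*x2, 3*x1 + 5*x2 = 13, 0 <= x_i <= 5
Step 1: y^k = 0.0, reduced costs: (2.0, 13.0)
  x^k = (0.0, 0.0), subgradient = b - a^T x = 13.0
  y^{k+1} = 0.0 + 0.2*13.0 = 2.6
Step 2: y^k = 2.6, reduced costs: (-5.8, 0.0)
  x^k = (5.0, 0.0), subgradient = b - a^T x = -2.0
  y^{k+1} = 2.6 + 0.2*-2.0 = 2.2
Dual objective at y_2 = 2.2: reduced costs (-4.6, 2.0), box minimizer x = (5.0, 0.0)
g(y_2) = b*y + (c1 - a1*y)*x1 + (c2 - a2*y)*x2 = 13*2.2 + (-4.6)*5.0 + 2.0*0.0 = 28.6 - 23.0 + 0.0 = 5.6


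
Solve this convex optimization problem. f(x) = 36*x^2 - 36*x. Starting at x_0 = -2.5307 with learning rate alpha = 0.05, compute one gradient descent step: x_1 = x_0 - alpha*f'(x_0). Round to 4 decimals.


We compute the gradient at x_0 and apply the update.
f'(x) = 72*x - 36
f'(-2.5307) = 72*-2.5307 - 36 = -218.2104
x_1 = -2.5307 - 0.05*-218.2104 = 8.3798


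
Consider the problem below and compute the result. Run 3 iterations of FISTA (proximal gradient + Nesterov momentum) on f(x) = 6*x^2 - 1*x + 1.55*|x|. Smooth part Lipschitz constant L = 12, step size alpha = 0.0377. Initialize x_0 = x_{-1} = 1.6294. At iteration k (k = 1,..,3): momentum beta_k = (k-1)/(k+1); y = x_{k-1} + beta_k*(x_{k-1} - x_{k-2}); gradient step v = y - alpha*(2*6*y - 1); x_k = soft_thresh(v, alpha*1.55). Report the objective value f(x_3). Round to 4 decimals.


FISTA on f(x) = 6*x^2 - 1*x + 1.55*|x|
L = 12, alpha = 0.0377
Iteration 1: beta = 0.0, y = 1.6294 + 0.0*(1.6294 - 1.6294) = 1.6294
  grad(y) = 18.5528, v = y - alpha*grad = 0.93
  prox(v) = soft_thresh(0.93, 0.0584) = 0.8715
Iteration 2: beta = 0.3333, y = 0.8715 + 0.3333*(0.8715 - 1.6294) = 0.6189
  grad(y) = 6.4268, v = y - alpha*grad = 0.3766
  prox(v) = soft_thresh(0.3766, 0.0584) = 0.3182
Iteration 3: beta = 0.5, y = 0.3182 + 0.5*(0.3182 - 0.8715) = 0.0415
  grad(y) = -0.502, v = y - alpha*grad = 0.0604
  prox(v) = soft_thresh(0.0604, 0.0584) = 0.002
f(x_3) = 6*0.002^2 - 1*0.002 + 1.55*|0.002| = 0.0011


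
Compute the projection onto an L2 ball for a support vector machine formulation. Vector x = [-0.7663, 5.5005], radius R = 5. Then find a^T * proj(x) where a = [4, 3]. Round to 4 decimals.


Step 1: Compute ||x|| (intermediates to 6 decimals).
||x|| = sqrt((-0.7663)^2 + 5.5005^2) = 5.553622
Step 2: Project.
Since ||x|| > R, scale = R/||x|| = 5/5.553622 = 0.900313, proj(x) = scale * x
proj(x) = [-0.68991, 4.952172]
Step 3: Dot product.
a^T * proj(x) = 4*(-0.68991) + 3*4.952172 = 12.0969


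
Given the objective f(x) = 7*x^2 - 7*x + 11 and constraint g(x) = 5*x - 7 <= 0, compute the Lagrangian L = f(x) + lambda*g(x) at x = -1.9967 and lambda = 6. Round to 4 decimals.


Step 1: Evaluate f(x).
f(-1.9967) = 7*(-1.9967)^2 - 7*(-1.9967) + 11 = 52.8846
Step 2: Evaluate g(x).
g(-1.9967) = 5*-1.9967 - 7 = -16.9835
Step 3: Compute Lagrangian.
L = 52.8846 + 6*-16.9835 = -49.0164


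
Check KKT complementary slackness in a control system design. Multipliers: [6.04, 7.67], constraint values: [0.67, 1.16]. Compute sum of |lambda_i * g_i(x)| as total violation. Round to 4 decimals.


KKT complementary slackness check:
lambda_1 * g_1 = 6.04 * 0.67 = 4.0468
lambda_2 * g_2 = 7.67 * 1.16 = 8.8972
Total violation = 4.0468 + 8.8972 = 12.944


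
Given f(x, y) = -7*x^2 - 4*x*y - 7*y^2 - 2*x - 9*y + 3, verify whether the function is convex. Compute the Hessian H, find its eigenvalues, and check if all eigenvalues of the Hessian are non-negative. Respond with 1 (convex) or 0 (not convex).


The Hessian of f(x,y) = -7*x^2 - 4*x*y - 7*y^2 - 2*x - 9*y + 3 is:
H = [[-14, -4], [-4, -14]]
Trace = -14 - 14 = -28
Determinant = -14*-14 - (-4)^2 = 180
Discriminant = (-28)^2 - 4*180 = 64.0
Eigenvalues: lambda_1 = -18.0, lambda_2 = -10.0
The function is not convex.

0


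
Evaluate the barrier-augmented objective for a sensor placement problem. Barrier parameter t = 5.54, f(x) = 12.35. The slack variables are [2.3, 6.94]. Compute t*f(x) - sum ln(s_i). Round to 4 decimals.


Step 1: Compute log-barrier.
ln values: [0.8329, 1.9373]
phi = -(0.8329 + 1.9373) = -2.7702
Step 2: Compute augmented objective.
t*f(x) = 5.54*12.35 = 68.419
Total = 68.419 - 2.7702 = 65.6488


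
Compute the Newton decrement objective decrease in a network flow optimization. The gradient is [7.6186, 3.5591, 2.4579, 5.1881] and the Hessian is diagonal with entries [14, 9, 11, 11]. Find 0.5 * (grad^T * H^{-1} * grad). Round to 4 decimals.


Step 1: H is diagonal, so H^(-1) * g = [0.5442, 0.3955, 0.2234, 0.4716].
Step 2: g^T H^(-1) g = sum_i g_i^2 / H_ii
  = (7.6186)^2/14 + (3.5591)^2/9 + (2.4579)^2/11 + (5.1881)^2/11
  = 4.1459 + 1.4075 + 0.5492 + 2.4469 = 8.5495
Step 3: Objective decrease = 0.5 * g^T H^(-1) g = 4.2748


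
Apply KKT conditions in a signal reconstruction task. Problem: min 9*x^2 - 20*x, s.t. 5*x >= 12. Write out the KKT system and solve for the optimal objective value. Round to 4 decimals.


Step 1: Try lambda = 0 (constraint inactive).
x_unc = 20/(2*9) = 1.1111
Check: 5*1.1111 = 5.5555 < 12 -- violated!
Step 2: Constraint must be active: 5*x = 12
x* = 12/5 = 2.4
lambda = (2*9*2.4 - 20)/5 = 4.64
Step 3: Compute optimal value.
f(x*) = 9*2.4^2 - 20*2.4 = 3.84


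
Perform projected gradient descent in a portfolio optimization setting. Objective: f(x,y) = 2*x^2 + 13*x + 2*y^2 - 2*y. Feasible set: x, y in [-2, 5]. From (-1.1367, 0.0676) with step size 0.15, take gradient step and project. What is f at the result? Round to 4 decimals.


Step 1: Compute gradient at (-1.1367, 0.0676).
grad_x = 2*2*-1.1367 + 13 = 8.4532
grad_y = 2*2*0.0676 - 2 = -1.7296
Step 2: Gradient step.
x_raw = -1.1367 - 0.15*8.4532 = -2.4047
y_raw = 0.0676 - 0.15*-1.7296 = 0.327
Step 3: Project onto [-2, 5].
x_proj = clip(-2.4047) = -2.0
y_proj = clip(0.327) = 0.327
Step 4: Evaluate f.
f(-2.0, 0.327) = -18.4402


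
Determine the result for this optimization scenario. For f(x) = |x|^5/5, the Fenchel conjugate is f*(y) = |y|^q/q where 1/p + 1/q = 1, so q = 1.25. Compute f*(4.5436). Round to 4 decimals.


The conjugate exponent q satisfies 1/p + 1/q = 1.
p = 5, so q = 5/(5 - 1) = 1.25
|y|^q = 4.5436^1.25 = 6.6336
f*(4.5436) = 6.6336 / 1.25 = 5.3069


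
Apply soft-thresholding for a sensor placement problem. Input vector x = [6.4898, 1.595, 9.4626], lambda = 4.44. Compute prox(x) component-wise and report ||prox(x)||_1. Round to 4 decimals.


Soft-thresholding with lambda = 4.44:
prox(6.4898) = sign(6.4898)*max(|6.4898| - 4.44, 0) = 2.0498
prox(1.595) = sign(1.595)*max(|1.595| - 4.44, 0) = 0.0
prox(9.4626) = sign(9.4626)*max(|9.4626| - 4.44, 0) = 5.0226
prox(x) = [2.0498, 0.0, 5.0226]
||prox(x)||_1 = 2.0498 + 0.0 + 5.0226 = 7.0724


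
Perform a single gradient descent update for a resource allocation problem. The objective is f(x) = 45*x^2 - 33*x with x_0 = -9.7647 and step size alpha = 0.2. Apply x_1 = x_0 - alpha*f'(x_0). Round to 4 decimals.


We compute the gradient at x_0 and apply the update.
f'(x) = 90*x - 33
f'(-9.7647) = 90*-9.7647 - 33 = -911.823
x_1 = -9.7647 - 0.2*-911.823 = 172.5999


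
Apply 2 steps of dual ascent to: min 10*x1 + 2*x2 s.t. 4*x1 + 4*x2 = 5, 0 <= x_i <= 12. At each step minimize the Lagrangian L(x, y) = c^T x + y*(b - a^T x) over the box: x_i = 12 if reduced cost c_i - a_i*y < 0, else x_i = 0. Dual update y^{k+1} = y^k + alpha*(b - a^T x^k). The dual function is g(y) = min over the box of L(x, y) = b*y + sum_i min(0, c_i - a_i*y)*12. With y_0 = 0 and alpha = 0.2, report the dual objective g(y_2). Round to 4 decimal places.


Dual ascent for LP: min 10*x1 + 2*x2, 4*x1 + 4*x2 = 5, 0 <= x_i <= 12
Step 1: y^k = 0.0, reduced costs: (10.0, 2.0)
  x^k = (0.0, 0.0), subgradient = b - a^T x = 5.0
  y^{k+1} = 0.0 + 0.2*5.0 = 1.0
Step 2: y^k = 1.0, reduced costs: (6.0, -2.0)
  x^k = (0.0, 12.0), subgradient = b - a^T x = -43.0
  y^{k+1} = 1.0 + 0.2*-43.0 = -7.6
Dual objective at y_2 = -7.6: reduced costs (40.4, 32.4), box minimizer x = (0.0, 0.0)
g(y_2) = b*y + (c1 - a1*y)*x1 + (c2 - a2*y)*x2 = 5*(-7.6) + 40.4*0.0 + 32.4*0.0 = -38.0 + 0.0 + 0.0 = -38.0


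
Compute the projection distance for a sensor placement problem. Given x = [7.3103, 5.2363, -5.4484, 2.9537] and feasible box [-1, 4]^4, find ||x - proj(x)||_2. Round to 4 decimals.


Project each component onto [-1, 4].
clip(7.3103) = 4.0, clip(5.2363) = 4.0, clip(-5.4484) = -1.0, clip(2.9537) = 2.9537
Projection = [4.0, 4.0, -1.0, 2.9537]
Squared diffs: [10.9581, 1.5284, 19.7883, 0.0]
Distance = sqrt(32.2748) = 5.6811


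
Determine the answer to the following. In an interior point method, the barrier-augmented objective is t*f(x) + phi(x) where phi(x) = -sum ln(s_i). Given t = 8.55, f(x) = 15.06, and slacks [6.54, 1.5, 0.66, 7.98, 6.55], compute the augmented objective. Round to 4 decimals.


Step 1: Compute log-barrier.
ln values: [1.8779, 0.4055, -0.4155, 2.0769, 1.8795]
phi = -(1.8779 + 0.4055 - 0.4155 + 2.0769 + 1.8795) = -5.8243
Step 2: Compute augmented objective.
t*f(x) = 8.55*15.06 = 128.763
Total = 128.763 - 5.8243 = 122.9387


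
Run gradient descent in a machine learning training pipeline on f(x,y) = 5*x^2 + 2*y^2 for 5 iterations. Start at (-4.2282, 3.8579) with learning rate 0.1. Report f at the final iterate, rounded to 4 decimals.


Gradient descent on f(x,y) = 5*x^2 + 2*y^2.
Starting point: (-4.2282, 3.8579), alpha = 0.1
Step 1: grad_x = 2*5*-4.2282 = -42.282, grad_y = 2*2*3.8579 = 15.4316
  x_1 = -4.2282 - 0.1*-42.282 = 0.0
  y_1 = 3.8579 - 0.1*15.4316 = 2.3147
Step 2: grad_x = 2*5*0.0 = 0.0, grad_y = 2*2*2.3147 = 9.259
  x_2 = 0.0 - 0.1*0.0 = 0.0
  y_2 = 2.3147 - 0.1*9.259 = 1.3888
Step 3: grad_x = 2*5*0.0 = 0.0, grad_y = 2*2*1.3888 = 5.5554
  x_3 = 0.0 - 0.1*0.0 = 0.0
  y_3 = 1.3888 - 0.1*5.5554 = 0.8333
Step 4: grad_x = 2*5*0.0 = 0.0, grad_y = 2*2*0.8333 = 3.3332
  x_4 = 0.0 - 0.1*0.0 = 0.0
  y_4 = 0.8333 - 0.1*3.3332 = 0.5
Step 5: grad_x = 2*5*0.0 = 0.0, grad_y = 2*2*0.5 = 1.9999
  x_5 = 0.0 - 0.1*0.0 = 0.0
  y_5 = 0.5 - 0.1*1.9999 = 0.3
f(0.0, 0.3) = 5*0.0^2 + 2*0.3^2 = 0.18
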